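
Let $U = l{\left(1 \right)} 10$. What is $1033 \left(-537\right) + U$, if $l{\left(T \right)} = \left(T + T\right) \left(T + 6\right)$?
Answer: $-554581$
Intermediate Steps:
$l{\left(T \right)} = 2 T \left(6 + T\right)$
$U = 140$ ($U = 2 \cdot 1 \left(6 + 1\right) 10 = 2 \cdot 1 \cdot 7 \cdot 10 = 14 \cdot 10 = 140$)
$1033 \left(-537\right) + U = 1033 \left(-537\right) + 140 = -554721 + 140 = -554581$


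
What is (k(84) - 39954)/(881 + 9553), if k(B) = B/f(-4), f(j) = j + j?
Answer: -26643/6956 ≈ -3.8302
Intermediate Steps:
f(j) = 2*j
k(B) = -B/8 (k(B) = B/((2*(-4))) = B/(-8) = B*(-⅛) = -B/8)
(k(84) - 39954)/(881 + 9553) = (-⅛*84 - 39954)/(881 + 9553) = (-21/2 - 39954)/10434 = -79929/2*1/10434 = -26643/6956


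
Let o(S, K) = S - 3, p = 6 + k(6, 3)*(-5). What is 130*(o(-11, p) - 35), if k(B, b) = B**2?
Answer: -6370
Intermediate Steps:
p = -174 (p = 6 + 6**2*(-5) = 6 + 36*(-5) = 6 - 180 = -174)
o(S, K) = -3 + S
130*(o(-11, p) - 35) = 130*((-3 - 11) - 35) = 130*(-14 - 35) = 130*(-49) = -6370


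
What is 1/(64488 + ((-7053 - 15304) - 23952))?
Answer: 1/18179 ≈ 5.5009e-5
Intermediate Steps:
1/(64488 + ((-7053 - 15304) - 23952)) = 1/(64488 + (-22357 - 23952)) = 1/(64488 - 46309) = 1/18179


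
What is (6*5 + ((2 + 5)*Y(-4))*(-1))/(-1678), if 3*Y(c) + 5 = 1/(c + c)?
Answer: -1007/40272 ≈ -0.025005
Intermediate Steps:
Y(c) = -5/3 + 1/(6*c) (Y(c) = -5/3 + 1/(3*(c + c)) = -5/3 + 1/(3*((2*c))) = -5/3 + (1/(2*c))/3 = -5/3 + 1/(6*c))
(6*5 + ((2 + 5)*Y(-4))*(-1))/(-1678) = (6*5 + ((2 + 5)*((1/6)*(1 - 10*(-4))/(-4)))*(-1))/(-1678) = (30 + (7*((1/6)*(-1/4)*(1 + 40)))*(-1))*(-1/1678) = (30 + (7*((1/6)*(-1/4)*41))*(-1))*(-1/1678) = (30 + (7*(-41/24))*(-1))*(-1/1678) = (30 - 287/24*(-1))*(-1/1678) = (30 + 287/24)*(-1/1678) = (1007/24)*(-1/1678) = -1007/40272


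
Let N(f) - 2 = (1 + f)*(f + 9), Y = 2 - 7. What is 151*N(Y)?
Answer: -2114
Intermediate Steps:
Y = -5
N(f) = 2 + (1 + f)*(9 + f) (N(f) = 2 + (1 + f)*(f + 9) = 2 + (1 + f)*(9 + f))
151*N(Y) = 151*(11 + (-5)**2 + 10*(-5)) = 151*(11 + 25 - 50) = 151*(-14) = -2114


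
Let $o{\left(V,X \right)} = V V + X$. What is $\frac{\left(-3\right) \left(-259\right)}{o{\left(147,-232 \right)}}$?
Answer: $\frac{777}{21377} \approx 0.036347$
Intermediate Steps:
$o{\left(V,X \right)} = X + V^{2}$ ($o{\left(V,X \right)} = V^{2} + X = X + V^{2}$)
$\frac{\left(-3\right) \left(-259\right)}{o{\left(147,-232 \right)}} = \frac{\left(-3\right) \left(-259\right)}{-232 + 147^{2}} = \frac{777}{-232 + 21609} = \frac{777}{21377}$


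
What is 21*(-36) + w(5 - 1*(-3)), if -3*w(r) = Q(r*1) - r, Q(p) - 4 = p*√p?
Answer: -2264/3 - 16*√2/3 ≈ -762.21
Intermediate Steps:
Q(p) = 4 + p^(3/2) (Q(p) = 4 + p*√p = 4 + p^(3/2))
w(r) = -4/3 - r^(3/2)/3 + r/3 (w(r) = -((4 + (r*1)^(3/2)) - r)/3 = -((4 + r^(3/2)) - r)/3 = -(4 + r^(3/2) - r)/3 = -4/3 - r^(3/2)/3 + r/3)
21*(-36) + w(5 - 1*(-3)) = 21*(-36) + (-4/3 - (5 - 1*(-3))^(3/2)/3 + (5 - 1*(-3))/3) = -756 + (-4/3 - (5 + 3)^(3/2)/3 + (5 + 3)/3) = -756 + (-4/3 - 16*√2/3 + (⅓)*8) = -756 + (-4/3 - 16*√2/3 + 8/3) = -756 + (4/3 - 16*√2/3) = -2264/3 - 16*√2/3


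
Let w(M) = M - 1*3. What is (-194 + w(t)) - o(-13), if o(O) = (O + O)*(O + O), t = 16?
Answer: -857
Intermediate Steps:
w(M) = -3 + M (w(M) = M - 3 = -3 + M)
o(O) = 4*O² (o(O) = (2*O)*(2*O) = 4*O²)
(-194 + w(t)) - o(-13) = (-194 + (-3 + 16)) - 4*(-13)² = (-194 + 13) - 4*169 = -181 - 1*676 = -181 - 676 = -857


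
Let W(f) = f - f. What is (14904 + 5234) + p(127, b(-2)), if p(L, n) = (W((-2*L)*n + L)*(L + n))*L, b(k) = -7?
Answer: 20138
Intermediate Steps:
W(f) = 0
p(L, n) = 0 (p(L, n) = (0*(L + n))*L = 0*L = 0)
(14904 + 5234) + p(127, b(-2)) = (14904 + 5234) + 0 = 20138 + 0 = 20138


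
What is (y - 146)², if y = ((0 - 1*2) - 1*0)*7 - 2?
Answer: 26244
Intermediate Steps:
y = -16 (y = ((0 - 2) + 0)*7 - 2 = (-2 + 0)*7 - 2 = -2*7 - 2 = -14 - 2 = -16)
(y - 146)² = (-16 - 146)² = (-162)² = 26244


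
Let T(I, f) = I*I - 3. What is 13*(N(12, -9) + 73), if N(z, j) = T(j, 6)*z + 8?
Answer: 13221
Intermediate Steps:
T(I, f) = -3 + I² (T(I, f) = I² - 3 = -3 + I²)
N(z, j) = 8 + z*(-3 + j²) (N(z, j) = (-3 + j²)*z + 8 = z*(-3 + j²) + 8 = 8 + z*(-3 + j²))
13*(N(12, -9) + 73) = 13*((8 + 12*(-3 + (-9)²)) + 73) = 13*((8 + 12*(-3 + 81)) + 73) = 13*((8 + 12*78) + 73) = 13*((8 + 936) + 73) = 13*(944 + 73) = 13*1017 = 13221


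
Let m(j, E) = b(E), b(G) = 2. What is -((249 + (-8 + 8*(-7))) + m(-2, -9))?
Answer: -187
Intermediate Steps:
m(j, E) = 2
-((249 + (-8 + 8*(-7))) + m(-2, -9)) = -((249 + (-8 + 8*(-7))) + 2) = -((249 + (-8 - 56)) + 2) = -((249 - 64) + 2) = -(185 + 2) = -1*187 = -187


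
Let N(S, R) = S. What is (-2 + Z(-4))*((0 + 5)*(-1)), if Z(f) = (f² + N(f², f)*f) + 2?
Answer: 240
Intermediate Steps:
Z(f) = 2 + f² + f³ (Z(f) = (f² + f²*f) + 2 = (f² + f³) + 2 = 2 + f² + f³)
(-2 + Z(-4))*((0 + 5)*(-1)) = (-2 + (2 + (-4)² + (-4)³))*((0 + 5)*(-1)) = (-2 + (2 + 16 - 64))*(5*(-1)) = (-2 - 46)*(-5) = -48*(-5) = 240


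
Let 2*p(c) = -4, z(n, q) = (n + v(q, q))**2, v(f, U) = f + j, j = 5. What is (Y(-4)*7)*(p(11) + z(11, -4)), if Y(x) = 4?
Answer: 3976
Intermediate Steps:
v(f, U) = 5 + f (v(f, U) = f + 5 = 5 + f)
z(n, q) = (5 + n + q)**2 (z(n, q) = (n + (5 + q))**2 = (5 + n + q)**2)
p(c) = -2 (p(c) = (1/2)*(-4) = -2)
(Y(-4)*7)*(p(11) + z(11, -4)) = (4*7)*(-2 + (5 + 11 - 4)**2) = 28*(-2 + 12**2) = 28*(-2 + 144) = 28*142 = 3976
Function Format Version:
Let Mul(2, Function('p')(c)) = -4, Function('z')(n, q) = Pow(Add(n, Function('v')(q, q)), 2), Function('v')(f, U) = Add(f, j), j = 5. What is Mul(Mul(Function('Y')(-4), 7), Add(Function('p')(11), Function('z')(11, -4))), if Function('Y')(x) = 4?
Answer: 3976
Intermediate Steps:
Function('v')(f, U) = Add(5, f) (Function('v')(f, U) = Add(f, 5) = Add(5, f))
Function('z')(n, q) = Pow(Add(5, n, q), 2) (Function('z')(n, q) = Pow(Add(n, Add(5, q)), 2) = Pow(Add(5, n, q), 2))
Function('p')(c) = -2 (Function('p')(c) = Mul(Rational(1, 2), -4) = -2)
Mul(Mul(Function('Y')(-4), 7), Add(Function('p')(11), Function('z')(11, -4))) = Mul(Mul(4, 7), Add(-2, Pow(Add(5, 11, -4), 2))) = Mul(28, Add(-2, Pow(12, 2))) = Mul(28, Add(-2, 144)) = Mul(28, 142) = 3976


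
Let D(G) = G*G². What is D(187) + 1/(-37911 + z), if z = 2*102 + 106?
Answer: 245880572002/37601 ≈ 6.5392e+6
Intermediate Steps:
D(G) = G³
z = 310 (z = 204 + 106 = 310)
D(187) + 1/(-37911 + z) = 187³ + 1/(-37911 + 310) = 6539203 + 1/(-37601) = 6539203 - 1/37601 = 245880572002/37601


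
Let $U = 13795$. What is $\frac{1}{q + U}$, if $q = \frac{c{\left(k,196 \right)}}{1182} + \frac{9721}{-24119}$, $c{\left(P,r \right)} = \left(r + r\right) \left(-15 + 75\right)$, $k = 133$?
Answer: $\frac{4751443}{65638787628} \approx 7.2388 \cdot 10^{-5}$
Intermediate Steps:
$c{\left(P,r \right)} = 120 r$ ($c{\left(P,r \right)} = 2 r 60 = 120 r$)
$q = \frac{92631443}{4751443}$ ($q = \frac{120 \cdot 196}{1182} + \frac{9721}{-24119} = 23520 \cdot \frac{1}{1182} + 9721 \left(- \frac{1}{24119}\right) = \frac{3920}{197} - \frac{9721}{24119} = \frac{92631443}{4751443} \approx 19.495$)
$\frac{1}{q + U} = \frac{1}{\frac{92631443}{4751443} + 13795} = \frac{1}{\frac{65638787628}{4751443}} = \frac{4751443}{65638787628}$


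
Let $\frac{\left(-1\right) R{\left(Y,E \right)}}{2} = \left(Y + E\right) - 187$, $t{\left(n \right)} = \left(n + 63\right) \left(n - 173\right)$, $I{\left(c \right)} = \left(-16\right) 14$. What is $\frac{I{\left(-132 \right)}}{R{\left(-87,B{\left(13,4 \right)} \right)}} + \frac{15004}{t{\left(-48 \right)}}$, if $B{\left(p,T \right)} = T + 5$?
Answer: $- \frac{869468}{175695} \approx -4.9487$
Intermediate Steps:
$B{\left(p,T \right)} = 5 + T$
$I{\left(c \right)} = -224$
$t{\left(n \right)} = \left(-173 + n\right) \left(63 + n\right)$ ($t{\left(n \right)} = \left(63 + n\right) \left(-173 + n\right) = \left(-173 + n\right) \left(63 + n\right)$)
$R{\left(Y,E \right)} = 374 - 2 E - 2 Y$ ($R{\left(Y,E \right)} = - 2 \left(\left(Y + E\right) - 187\right) = - 2 \left(\left(E + Y\right) - 187\right) = - 2 \left(-187 + E + Y\right) = 374 - 2 E - 2 Y$)
$\frac{I{\left(-132 \right)}}{R{\left(-87,B{\left(13,4 \right)} \right)}} + \frac{15004}{t{\left(-48 \right)}} = - \frac{224}{374 - 2 \left(5 + 4\right) - -174} + \frac{15004}{-10899 + \left(-48\right)^{2} - -5280} = - \frac{224}{374 - 18 + 174} + \frac{15004}{-10899 + 2304 + 5280} = - \frac{224}{374 - 18 + 174} + \frac{15004}{-3315} = - \frac{224}{530} + 15004 \left(- \frac{1}{3315}\right) = \left(-224\right) \frac{1}{530} - \frac{15004}{3315} = - \frac{112}{265} - \frac{15004}{3315} = - \frac{869468}{175695}$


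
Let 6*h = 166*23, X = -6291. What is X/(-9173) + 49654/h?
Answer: 1378437945/17511257 ≈ 78.717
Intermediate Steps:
h = 1909/3 (h = (166*23)/6 = (⅙)*3818 = 1909/3 ≈ 636.33)
X/(-9173) + 49654/h = -6291/(-9173) + 49654/(1909/3) = -6291*(-1/9173) + 49654*(3/1909) = 6291/9173 + 148962/1909 = 1378437945/17511257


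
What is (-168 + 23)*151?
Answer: -21895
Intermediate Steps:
(-168 + 23)*151 = -145*151 = -21895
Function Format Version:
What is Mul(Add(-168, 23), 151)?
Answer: -21895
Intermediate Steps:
Mul(Add(-168, 23), 151) = Mul(-145, 151) = -21895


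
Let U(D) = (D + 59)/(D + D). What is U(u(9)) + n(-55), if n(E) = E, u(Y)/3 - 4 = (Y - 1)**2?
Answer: -22177/408 ≈ -54.355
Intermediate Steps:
u(Y) = 12 + 3*(-1 + Y)**2 (u(Y) = 12 + 3*(Y - 1)**2 = 12 + 3*(-1 + Y)**2)
U(D) = (59 + D)/(2*D) (U(D) = (59 + D)/((2*D)) = (59 + D)*(1/(2*D)) = (59 + D)/(2*D))
U(u(9)) + n(-55) = (59 + (12 + 3*(-1 + 9)**2))/(2*(12 + 3*(-1 + 9)**2)) - 55 = (59 + (12 + 3*8**2))/(2*(12 + 3*8**2)) - 55 = (59 + (12 + 3*64))/(2*(12 + 3*64)) - 55 = (59 + (12 + 192))/(2*(12 + 192)) - 55 = (1/2)*(59 + 204)/204 - 55 = (1/2)*(1/204)*263 - 55 = 263/408 - 55 = -22177/408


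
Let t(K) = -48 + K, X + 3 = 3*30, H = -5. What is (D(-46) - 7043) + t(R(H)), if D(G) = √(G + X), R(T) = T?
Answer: -7096 + √41 ≈ -7089.6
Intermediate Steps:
X = 87 (X = -3 + 3*30 = -3 + 90 = 87)
D(G) = √(87 + G) (D(G) = √(G + 87) = √(87 + G))
(D(-46) - 7043) + t(R(H)) = (√(87 - 46) - 7043) + (-48 - 5) = (√41 - 7043) - 53 = (-7043 + √41) - 53 = -7096 + √41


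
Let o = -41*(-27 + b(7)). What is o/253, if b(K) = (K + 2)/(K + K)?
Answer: 15129/3542 ≈ 4.2713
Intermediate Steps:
b(K) = (2 + K)/(2*K) (b(K) = (2 + K)/((2*K)) = (2 + K)*(1/(2*K)) = (2 + K)/(2*K))
o = 15129/14 (o = -41*(-27 + (½)*(2 + 7)/7) = -41*(-27 + (½)*(⅐)*9) = -41*(-27 + 9/14) = -41*(-369/14) = 15129/14 ≈ 1080.6)
o/253 = (15129/14)/253 = (15129/14)*(1/253) = 15129/3542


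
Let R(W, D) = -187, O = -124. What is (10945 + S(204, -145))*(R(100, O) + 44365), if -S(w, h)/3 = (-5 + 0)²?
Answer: 480214860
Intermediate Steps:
S(w, h) = -75 (S(w, h) = -3*(-5 + 0)² = -3*(-5)² = -3*25 = -75)
(10945 + S(204, -145))*(R(100, O) + 44365) = (10945 - 75)*(-187 + 44365) = 10870*44178 = 480214860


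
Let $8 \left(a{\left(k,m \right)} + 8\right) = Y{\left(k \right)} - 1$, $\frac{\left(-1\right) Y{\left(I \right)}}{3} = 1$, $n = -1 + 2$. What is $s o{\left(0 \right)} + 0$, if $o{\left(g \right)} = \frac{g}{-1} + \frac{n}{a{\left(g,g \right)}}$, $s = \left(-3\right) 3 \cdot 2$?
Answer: $\frac{36}{17} \approx 2.1176$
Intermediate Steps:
$n = 1$
$s = -18$ ($s = \left(-9\right) 2 = -18$)
$Y{\left(I \right)} = -3$ ($Y{\left(I \right)} = \left(-3\right) 1 = -3$)
$a{\left(k,m \right)} = - \frac{17}{2}$ ($a{\left(k,m \right)} = -8 + \frac{-3 - 1}{8} = -8 + \frac{1}{8} \left(-4\right) = -8 - \frac{1}{2} = - \frac{17}{2}$)
$o{\left(g \right)} = - \frac{2}{17} - g$ ($o{\left(g \right)} = \frac{g}{-1} + 1 \frac{1}{- \frac{17}{2}} = g \left(-1\right) + 1 \left(- \frac{2}{17}\right) = - g - \frac{2}{17} = - \frac{2}{17} - g$)
$s o{\left(0 \right)} + 0 = - 18 \left(- \frac{2}{17} - 0\right) + 0 = - 18 \left(- \frac{2}{17} + 0\right) + 0 = \left(-18\right) \left(- \frac{2}{17}\right) + 0 = \frac{36}{17} + 0 = \frac{36}{17}$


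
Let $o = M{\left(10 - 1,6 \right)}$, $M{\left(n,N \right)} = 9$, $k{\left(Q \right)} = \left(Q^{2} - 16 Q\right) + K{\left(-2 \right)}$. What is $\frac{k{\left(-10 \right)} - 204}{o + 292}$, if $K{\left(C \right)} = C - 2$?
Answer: $\frac{52}{301} \approx 0.17276$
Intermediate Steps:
$K{\left(C \right)} = -2 + C$ ($K{\left(C \right)} = C - 2 = -2 + C$)
$k{\left(Q \right)} = -4 + Q^{2} - 16 Q$ ($k{\left(Q \right)} = \left(Q^{2} - 16 Q\right) - 4 = -4 + Q^{2} - 16 Q$)
$o = 9$
$\frac{k{\left(-10 \right)} - 204}{o + 292} = \frac{\left(-4 + \left(-10\right)^{2} - -160\right) - 204}{9 + 292} = \frac{\left(-4 + 100 + 160\right) - 204}{301} = \left(256 - 204\right) \frac{1}{301} = 52 \cdot \frac{1}{301} = \frac{52}{301}$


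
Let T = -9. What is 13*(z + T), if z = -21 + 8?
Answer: -286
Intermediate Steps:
z = -13
13*(z + T) = 13*(-13 - 9) = 13*(-22) = -286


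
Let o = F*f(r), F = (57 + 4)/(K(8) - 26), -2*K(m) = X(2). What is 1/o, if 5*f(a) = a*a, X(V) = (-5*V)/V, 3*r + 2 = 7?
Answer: -423/610 ≈ -0.69344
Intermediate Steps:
r = 5/3 (r = -2/3 + (1/3)*7 = -2/3 + 7/3 = 5/3 ≈ 1.6667)
X(V) = -5
K(m) = 5/2 (K(m) = -1/2*(-5) = 5/2)
f(a) = a**2/5 (f(a) = (a*a)/5 = a**2/5)
F = -122/47 (F = (57 + 4)/(5/2 - 26) = 61/(-47/2) = 61*(-2/47) = -122/47 ≈ -2.5957)
o = -610/423 (o = -122*(5/3)**2/235 = -122*25/(235*9) = -122/47*5/9 = -610/423 ≈ -1.4421)
1/o = 1/(-610/423) = -423/610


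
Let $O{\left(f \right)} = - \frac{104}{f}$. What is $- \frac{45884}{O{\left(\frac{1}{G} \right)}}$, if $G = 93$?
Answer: $\frac{11471}{2418} \approx 4.744$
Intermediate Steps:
$- \frac{45884}{O{\left(\frac{1}{G} \right)}} = - \frac{45884}{\left(-104\right) \frac{1}{\frac{1}{93}}} = - \frac{45884}{\left(-104\right) 93} = - \frac{45884}{-9672} = \left(-45884\right) \left(- \frac{1}{9672}\right) = \frac{11471}{2418}$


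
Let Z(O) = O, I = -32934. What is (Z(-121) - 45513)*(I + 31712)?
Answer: 55764748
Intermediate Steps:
(Z(-121) - 45513)*(I + 31712) = (-121 - 45513)*(-32934 + 31712) = -45634*(-1222) = 55764748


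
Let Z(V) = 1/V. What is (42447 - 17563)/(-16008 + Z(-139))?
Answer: -3458876/2225113 ≈ -1.5545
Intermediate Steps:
(42447 - 17563)/(-16008 + Z(-139)) = (42447 - 17563)/(-16008 + 1/(-139)) = 24884/(-16008 - 1/139) = 24884/(-2225113/139) = 24884*(-139/2225113) = -3458876/2225113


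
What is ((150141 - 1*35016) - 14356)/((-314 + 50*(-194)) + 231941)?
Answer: 100769/221927 ≈ 0.45406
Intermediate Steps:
((150141 - 1*35016) - 14356)/((-314 + 50*(-194)) + 231941) = ((150141 - 35016) - 14356)/((-314 - 9700) + 231941) = (115125 - 14356)/(-10014 + 231941) = 100769/221927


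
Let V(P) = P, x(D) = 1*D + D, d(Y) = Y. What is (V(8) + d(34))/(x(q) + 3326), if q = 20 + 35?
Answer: 21/1718 ≈ 0.012224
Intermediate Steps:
q = 55
x(D) = 2*D (x(D) = D + D = 2*D)
(V(8) + d(34))/(x(q) + 3326) = (8 + 34)/(2*55 + 3326) = 42/(110 + 3326) = 42/3436 = 42*(1/3436) = 21/1718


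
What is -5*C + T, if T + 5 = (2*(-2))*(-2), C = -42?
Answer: 213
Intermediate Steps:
T = 3 (T = -5 + (2*(-2))*(-2) = -5 - 4*(-2) = -5 + 8 = 3)
-5*C + T = -5*(-42) + 3 = 210 + 3 = 213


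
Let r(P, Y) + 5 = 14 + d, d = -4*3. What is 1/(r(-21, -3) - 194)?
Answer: -1/197 ≈ -0.0050761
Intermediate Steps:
d = -12
r(P, Y) = -3 (r(P, Y) = -5 + (14 - 12) = -5 + 2 = -3)
1/(r(-21, -3) - 194) = 1/(-3 - 194) = 1/(-197) = -1/197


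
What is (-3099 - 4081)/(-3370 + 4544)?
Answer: -3590/587 ≈ -6.1158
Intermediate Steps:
(-3099 - 4081)/(-3370 + 4544) = -7180/1174 = -7180*1/1174 = -3590/587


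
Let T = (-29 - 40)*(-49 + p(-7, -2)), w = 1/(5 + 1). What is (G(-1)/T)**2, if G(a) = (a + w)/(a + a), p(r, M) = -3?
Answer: 25/1853819136 ≈ 1.3486e-8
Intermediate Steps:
w = 1/6 ≈ 0.16667
G(a) = (1/6 + a)/(2*a) (G(a) = (a + 1/6)/(a + a) = (1/6 + a)/((2*a)) = (1/6 + a)*(1/(2*a)) = (1/6 + a)/(2*a))
T = 3588 (T = (-29 - 40)*(-49 - 3) = -69*(-52) = 3588)
(G(-1)/T)**2 = (((1/12)*(1 + 6*(-1))/(-1))/3588)**2 = (((1/12)*(-1)*(1 - 6))*(1/3588))**2 = (((1/12)*(-1)*(-5))*(1/3588))**2 = ((5/12)*(1/3588))**2 = (5/43056)**2 = 25/1853819136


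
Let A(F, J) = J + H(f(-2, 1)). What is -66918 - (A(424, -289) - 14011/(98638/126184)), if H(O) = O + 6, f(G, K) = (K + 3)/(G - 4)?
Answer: -7207070021/147957 ≈ -48711.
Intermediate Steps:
f(G, K) = (3 + K)/(-4 + G)
H(O) = 6 + O
A(F, J) = 16/3 + J (A(F, J) = J + (6 + (3 + 1)/(-4 - 2)) = J + (6 + 4/(-6)) = J + (6 - ⅙*4) = J + (6 - ⅔) = J + 16/3 = 16/3 + J)
-66918 - (A(424, -289) - 14011/(98638/126184)) = -66918 - ((16/3 - 289) - 14011/(98638/126184)) = -66918 - (-851/3 - 14011/(98638*(1/126184))) = -66918 - (-851/3 - 14011/49319/63092) = -66918 - (-851/3 - 14011*63092/49319) = -66918 - (-851/3 - 883982012/49319) = -66918 - 1*(-2693916505/147957) = -66918 + 2693916505/147957 = -7207070021/147957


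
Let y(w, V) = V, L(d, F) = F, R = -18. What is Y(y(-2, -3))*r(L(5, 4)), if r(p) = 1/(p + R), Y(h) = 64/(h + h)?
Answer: 16/21 ≈ 0.76190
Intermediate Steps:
Y(h) = 32/h (Y(h) = 64/((2*h)) = 64*(1/(2*h)) = 32/h)
r(p) = 1/(-18 + p) (r(p) = 1/(p - 18) = 1/(-18 + p))
Y(y(-2, -3))*r(L(5, 4)) = (32/(-3))/(-18 + 4) = (32*(-⅓))/(-14) = -32/3*(-1/14) = 16/21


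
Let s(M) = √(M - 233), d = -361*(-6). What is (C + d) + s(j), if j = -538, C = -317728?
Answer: -315562 + I*√771 ≈ -3.1556e+5 + 27.767*I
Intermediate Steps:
d = 2166
s(M) = √(-233 + M)
(C + d) + s(j) = (-317728 + 2166) + √(-233 - 538) = -315562 + √(-771) = -315562 + I*√771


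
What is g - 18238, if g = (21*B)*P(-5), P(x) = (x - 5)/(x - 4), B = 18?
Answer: -17818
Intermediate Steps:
P(x) = (-5 + x)/(-4 + x)
g = 420 (g = (21*18)*((-5 - 5)/(-4 - 5)) = 378*(-10/(-9)) = 378*(-1/9*(-10)) = 378*(10/9) = 420)
g - 18238 = 420 - 18238 = -17818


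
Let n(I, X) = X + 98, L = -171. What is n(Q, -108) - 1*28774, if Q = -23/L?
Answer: -28784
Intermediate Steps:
Q = 23/171 (Q = -23/(-171) = -23*(-1/171) = 23/171 ≈ 0.13450)
n(I, X) = 98 + X
n(Q, -108) - 1*28774 = (98 - 108) - 1*28774 = -10 - 28774 = -28784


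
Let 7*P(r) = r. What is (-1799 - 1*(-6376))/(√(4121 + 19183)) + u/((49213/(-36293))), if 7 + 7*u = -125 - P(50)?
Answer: 35349382/2411437 + 4577*√5826/11652 ≈ 44.641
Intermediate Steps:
P(r) = r/7
u = -974/49 (u = -1 + (-125 - 50/7)/7 = -1 + (⅐)*(-925/7) = -1 - 925/49 = -974/49 ≈ -19.878)
(-1799 - 1*(-6376))/(√(4121 + 19183)) + u/((49213/(-36293))) = (-1799 - 1*(-6376))/(√(4121 + 19183)) - 974/(49*(49213/(-36293))) = (-1799 + 6376)/(√23304) - 974/(49*(49213*(-1/36293))) = 4577/((2*√5826)) - 974/(49*(-49213/36293)) = 4577*(√5826/11652) - 974/49*(-36293/49213) = 4577*√5826/11652 + 35349382/2411437 = 35349382/2411437 + 4577*√5826/11652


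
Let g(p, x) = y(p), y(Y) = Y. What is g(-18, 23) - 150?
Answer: -168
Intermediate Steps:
g(p, x) = p
g(-18, 23) - 150 = -18 - 150 = -168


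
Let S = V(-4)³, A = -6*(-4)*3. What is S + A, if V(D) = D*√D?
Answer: 72 + 512*I ≈ 72.0 + 512.0*I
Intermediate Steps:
V(D) = D^(3/2)
A = 72 (A = -(-24)*3 = -1*(-72) = 72)
S = 512*I (S = ((-4)^(3/2))³ = (-8*I)³ = 512*I ≈ 512.0*I)
S + A = 512*I + 72 = 72 + 512*I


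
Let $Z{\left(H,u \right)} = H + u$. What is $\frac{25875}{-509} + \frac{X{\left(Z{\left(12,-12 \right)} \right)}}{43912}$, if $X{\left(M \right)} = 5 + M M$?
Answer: $- \frac{1136220455}{22351208} \approx -50.835$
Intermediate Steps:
$X{\left(M \right)} = 5 + M^{2}$
$\frac{25875}{-509} + \frac{X{\left(Z{\left(12,-12 \right)} \right)}}{43912} = \frac{25875}{-509} + \frac{5 + \left(12 - 12\right)^{2}}{43912} = 25875 \left(- \frac{1}{509}\right) + \left(5 + 0^{2}\right) \frac{1}{43912} = - \frac{25875}{509} + \left(5 + 0\right) \frac{1}{43912} = - \frac{25875}{509} + 5 \cdot \frac{1}{43912} = - \frac{25875}{509} + \frac{5}{43912} = - \frac{1136220455}{22351208}$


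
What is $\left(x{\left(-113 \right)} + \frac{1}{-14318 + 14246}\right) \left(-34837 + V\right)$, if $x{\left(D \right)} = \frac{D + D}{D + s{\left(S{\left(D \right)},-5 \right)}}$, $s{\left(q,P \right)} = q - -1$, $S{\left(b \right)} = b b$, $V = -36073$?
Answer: $\frac{341892565}{151884} \approx 2251.0$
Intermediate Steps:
$S{\left(b \right)} = b^{2}$
$s{\left(q,P \right)} = 1 + q$ ($s{\left(q,P \right)} = q + 1 = 1 + q$)
$x{\left(D \right)} = \frac{2 D}{1 + D + D^{2}}$ ($x{\left(D \right)} = \frac{D + D}{D + \left(1 + D^{2}\right)} = \frac{2 D}{1 + D + D^{2}}$)
$\left(x{\left(-113 \right)} + \frac{1}{-14318 + 14246}\right) \left(-34837 + V\right) = \left(2 \left(-113\right) \frac{1}{1 - 113 + \left(-113\right)^{2}} + \frac{1}{-14318 + 14246}\right) \left(-34837 - 36073\right) = \left(2 \left(-113\right) \frac{1}{1 - 113 + 12769} + \frac{1}{-72}\right) \left(-70910\right) = \left(2 \left(-113\right) \frac{1}{12657} - \frac{1}{72}\right) \left(-70910\right) = \left(- \frac{226}{12657} - \frac{1}{72}\right) \left(-70910\right) = \left(- \frac{9643}{303768}\right) \left(-70910\right) = \frac{341892565}{151884}$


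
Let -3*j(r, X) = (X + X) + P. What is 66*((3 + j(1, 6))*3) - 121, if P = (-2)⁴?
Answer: -1375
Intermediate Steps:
P = 16
j(r, X) = -16/3 - 2*X/3 (j(r, X) = -((X + X) + 16)/3 = -(2*X + 16)/3 = -(16 + 2*X)/3 = -16/3 - 2*X/3)
66*((3 + j(1, 6))*3) - 121 = 66*((3 + (-16/3 - ⅔*6))*3) - 121 = 66*((3 + (-16/3 - 4))*3) - 121 = 66*((3 - 28/3)*3) - 121 = 66*(-19/3*3) - 121 = 66*(-19) - 121 = -1254 - 121 = -1375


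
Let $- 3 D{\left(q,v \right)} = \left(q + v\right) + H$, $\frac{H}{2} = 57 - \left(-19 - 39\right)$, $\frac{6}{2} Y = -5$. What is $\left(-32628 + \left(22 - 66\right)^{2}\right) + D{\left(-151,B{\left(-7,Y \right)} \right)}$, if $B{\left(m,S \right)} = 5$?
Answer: $-30720$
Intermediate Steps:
$Y = - \frac{5}{3}$ ($Y = \frac{1}{3} \left(-5\right) = - \frac{5}{3} \approx -1.6667$)
$H = 230$ ($H = 2 \left(57 - \left(-19 - 39\right)\right) = 2 \left(57 - -58\right) = 2 \left(57 + 58\right) = 2 \cdot 115 = 230$)
$D{\left(q,v \right)} = - \frac{230}{3} - \frac{q}{3} - \frac{v}{3}$ ($D{\left(q,v \right)} = - \frac{\left(q + v\right) + 230}{3} = - \frac{230 + q + v}{3} = - \frac{230}{3} - \frac{q}{3} - \frac{v}{3}$)
$\left(-32628 + \left(22 - 66\right)^{2}\right) + D{\left(-151,B{\left(-7,Y \right)} \right)} = \left(-32628 + \left(22 - 66\right)^{2}\right) - 28 = \left(-32628 + \left(-44\right)^{2}\right) - 28 = \left(-32628 + 1936\right) - 28 = -30692 - 28 = -30720$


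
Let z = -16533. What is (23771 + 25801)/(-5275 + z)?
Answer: -12393/5452 ≈ -2.2731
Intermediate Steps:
(23771 + 25801)/(-5275 + z) = (23771 + 25801)/(-5275 - 16533) = 49572/(-21808) = 49572*(-1/21808) = -12393/5452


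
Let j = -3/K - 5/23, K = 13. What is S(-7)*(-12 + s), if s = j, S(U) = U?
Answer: 26054/299 ≈ 87.137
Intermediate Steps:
j = -134/299 (j = -3/13 - 5/23 = -134/299 ≈ -0.44816)
s = -134/299 ≈ -0.44816
S(-7)*(-12 + s) = -7*(-12 - 134/299) = -7*(-3722/299) = 26054/299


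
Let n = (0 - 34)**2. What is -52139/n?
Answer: -3067/68 ≈ -45.103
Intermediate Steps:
n = 1156 (n = (-34)**2 = 1156)
-52139/n = -52139/1156 = -52139*1/1156 = -3067/68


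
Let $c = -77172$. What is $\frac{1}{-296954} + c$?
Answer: $- \frac{22916534089}{296954} \approx -77172.0$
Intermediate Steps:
$\frac{1}{-296954} + c = \frac{1}{-296954} - 77172 = - \frac{1}{296954} - 77172 = - \frac{22916534089}{296954}$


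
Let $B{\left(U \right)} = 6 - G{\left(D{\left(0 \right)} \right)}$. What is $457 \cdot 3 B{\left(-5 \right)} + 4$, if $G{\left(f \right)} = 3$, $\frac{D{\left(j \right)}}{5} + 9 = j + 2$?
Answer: $4117$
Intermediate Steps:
$D{\left(j \right)} = -35 + 5 j$ ($D{\left(j \right)} = -45 + 5 \left(j + 2\right) = -45 + 5 \left(2 + j\right) = -45 + \left(10 + 5 j\right) = -35 + 5 j$)
$B{\left(U \right)} = 3$ ($B{\left(U \right)} = 6 - 3 = 3$)
$457 \cdot 3 B{\left(-5 \right)} + 4 = 457 \cdot 3 \cdot 3 + 4 = 457 \cdot 9 + 4 = 4113 + 4 = 4117$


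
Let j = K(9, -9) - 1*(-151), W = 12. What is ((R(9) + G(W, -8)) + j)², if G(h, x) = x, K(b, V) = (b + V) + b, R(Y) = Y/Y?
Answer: 23409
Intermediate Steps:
R(Y) = 1
K(b, V) = V + 2*b (K(b, V) = (V + b) + b = V + 2*b)
j = 160 (j = (-9 + 2*9) - 1*(-151) = (-9 + 18) + 151 = 9 + 151 = 160)
((R(9) + G(W, -8)) + j)² = ((1 - 8) + 160)² = (-7 + 160)² = 153² = 23409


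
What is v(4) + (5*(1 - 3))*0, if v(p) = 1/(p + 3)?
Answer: ⅐ ≈ 0.14286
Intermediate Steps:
v(p) = 1/(3 + p)
v(4) + (5*(1 - 3))*0 = 1/(3 + 4) + (5*(1 - 3))*0 = 1/7 + (5*(-2))*0 = ⅐ - 10*0 = ⅐ + 0 = ⅐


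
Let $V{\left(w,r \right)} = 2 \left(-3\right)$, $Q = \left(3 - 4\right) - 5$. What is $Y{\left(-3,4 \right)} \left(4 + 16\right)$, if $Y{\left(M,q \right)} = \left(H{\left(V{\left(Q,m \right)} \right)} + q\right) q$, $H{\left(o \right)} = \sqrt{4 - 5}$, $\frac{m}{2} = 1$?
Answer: $320 + 80 i \approx 320.0 + 80.0 i$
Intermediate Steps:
$m = 2$ ($m = 2 \cdot 1 = 2$)
$Q = -6$ ($Q = -1 - 5 = -6$)
$V{\left(w,r \right)} = -6$
$H{\left(o \right)} = i$ ($H{\left(o \right)} = \sqrt{-1} = i$)
$Y{\left(M,q \right)} = q \left(i + q\right)$ ($Y{\left(M,q \right)} = \left(i + q\right) q = q \left(i + q\right)$)
$Y{\left(-3,4 \right)} \left(4 + 16\right) = 4 \left(i + 4\right) \left(4 + 16\right) = 4 \left(4 + i\right) 20 = \left(16 + 4 i\right) 20 = 320 + 80 i$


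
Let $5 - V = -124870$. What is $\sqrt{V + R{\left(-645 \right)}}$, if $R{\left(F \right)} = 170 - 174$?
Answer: $\sqrt{124871} \approx 353.37$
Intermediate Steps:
$V = 124875$ ($V = 5 - -124870 = 5 + 124870 = 124875$)
$R{\left(F \right)} = -4$
$\sqrt{V + R{\left(-645 \right)}} = \sqrt{124875 - 4} = \sqrt{124871}$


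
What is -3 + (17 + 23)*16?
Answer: 637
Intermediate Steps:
-3 + (17 + 23)*16 = -3 + 40*16 = -3 + 640 = 637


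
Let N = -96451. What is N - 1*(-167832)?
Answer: 71381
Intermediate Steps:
N - 1*(-167832) = -96451 - 1*(-167832) = -96451 + 167832 = 71381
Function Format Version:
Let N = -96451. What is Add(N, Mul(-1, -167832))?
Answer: 71381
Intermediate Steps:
Add(N, Mul(-1, -167832)) = Add(-96451, Mul(-1, -167832)) = Add(-96451, 167832) = 71381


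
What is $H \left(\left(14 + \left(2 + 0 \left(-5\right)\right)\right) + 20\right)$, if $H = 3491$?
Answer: $125676$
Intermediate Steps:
$H \left(\left(14 + \left(2 + 0 \left(-5\right)\right)\right) + 20\right) = 3491 \left(\left(14 + \left(2 + 0 \left(-5\right)\right)\right) + 20\right) = 3491 \left(\left(14 + \left(2 + 0\right)\right) + 20\right) = 3491 \left(\left(14 + 2\right) + 20\right) = 3491 \left(16 + 20\right) = 3491 \cdot 36 = 125676$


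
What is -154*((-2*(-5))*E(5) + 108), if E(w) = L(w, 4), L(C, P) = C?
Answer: -24332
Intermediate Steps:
E(w) = w
-154*((-2*(-5))*E(5) + 108) = -154*(-2*(-5)*5 + 108) = -154*(10*5 + 108) = -154*(50 + 108) = -154*158 = -24332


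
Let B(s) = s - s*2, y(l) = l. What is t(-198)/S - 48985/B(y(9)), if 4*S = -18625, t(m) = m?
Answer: 912352753/167625 ≈ 5442.8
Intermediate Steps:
B(s) = -s (B(s) = s - 2*s = -s)
S = -18625/4 (S = (¼)*(-18625) = -18625/4 ≈ -4656.3)
t(-198)/S - 48985/B(y(9)) = -198/(-18625/4) - 48985/((-1*9)) = -198*(-4/18625) - 48985/(-9) = 792/18625 - 48985*(-⅑) = 792/18625 + 48985/9 = 912352753/167625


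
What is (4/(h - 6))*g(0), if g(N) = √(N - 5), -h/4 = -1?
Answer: -2*I*√5 ≈ -4.4721*I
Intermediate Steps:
h = 4 (h = -4*(-1) = 4)
g(N) = √(-5 + N)
(4/(h - 6))*g(0) = (4/(4 - 6))*√(-5 + 0) = (4/(-2))*√(-5) = (-½*4)*(I*√5) = -2*I*√5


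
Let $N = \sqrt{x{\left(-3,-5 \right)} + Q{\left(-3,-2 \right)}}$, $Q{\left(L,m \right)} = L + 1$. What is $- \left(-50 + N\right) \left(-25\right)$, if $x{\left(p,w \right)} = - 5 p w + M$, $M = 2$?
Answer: $-1250 + 125 i \sqrt{3} \approx -1250.0 + 216.51 i$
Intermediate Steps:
$Q{\left(L,m \right)} = 1 + L$
$x{\left(p,w \right)} = 2 - 5 p w$ ($x{\left(p,w \right)} = - 5 p w + 2 = 2 - 5 p w$)
$N = 5 i \sqrt{3}$ ($N = \sqrt{\left(2 - \left(-15\right) \left(-5\right)\right) + \left(1 - 3\right)} = \sqrt{\left(2 - 75\right) - 2} = \sqrt{-73 - 2} = \sqrt{-75} = 5 i \sqrt{3} \approx 8.6602 i$)
$- \left(-50 + N\right) \left(-25\right) = - \left(-50 + 5 i \sqrt{3}\right) \left(-25\right) = - (1250 - 125 i \sqrt{3}) = -1250 + 125 i \sqrt{3}$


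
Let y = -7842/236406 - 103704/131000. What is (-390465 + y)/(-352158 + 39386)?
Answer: 251925182396663/201797796741500 ≈ 1.2484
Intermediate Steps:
y = -532157288/645191375 (y = -7842*1/236406 - 103704*1/131000 = -1307/39401 - 12963/16375 = -532157288/645191375 ≈ -0.82481)
(-390465 + y)/(-352158 + 39386) = (-390465 - 532157288/645191375)/(-352158 + 39386) = -251925182396663/645191375/(-312772) = -251925182396663/645191375*(-1/312772) = 251925182396663/201797796741500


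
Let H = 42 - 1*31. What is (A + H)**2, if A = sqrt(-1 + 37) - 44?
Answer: 729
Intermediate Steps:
H = 11 (H = 42 - 31 = 11)
A = -38 (A = sqrt(36) - 44 = 6 - 44 = -38)
(A + H)**2 = (-38 + 11)**2 = (-27)**2 = 729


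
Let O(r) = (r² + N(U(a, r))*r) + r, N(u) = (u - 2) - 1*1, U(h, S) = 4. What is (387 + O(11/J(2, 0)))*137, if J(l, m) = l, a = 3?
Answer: 234681/4 ≈ 58670.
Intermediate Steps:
N(u) = -3 + u (N(u) = (-2 + u) - 1 = -3 + u)
O(r) = r² + 2*r (O(r) = (r² + (-3 + 4)*r) + r = (r² + 1*r) + r = (r² + r) + r = (r + r²) + r = r² + 2*r)
(387 + O(11/J(2, 0)))*137 = (387 + (11/2)*(2 + 11/2))*137 = (387 + (11*(½))*(2 + 11*(½)))*137 = (387 + 11*(2 + 11/2)/2)*137 = (387 + (11/2)*(15/2))*137 = (387 + 165/4)*137 = (1713/4)*137 = 234681/4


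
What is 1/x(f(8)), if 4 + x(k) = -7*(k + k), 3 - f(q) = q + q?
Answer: 1/178 ≈ 0.0056180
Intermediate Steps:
f(q) = 3 - 2*q (f(q) = 3 - (q + q) = 3 - 2*q)
x(k) = -4 - 14*k (x(k) = -4 - 7*(k + k) = -4 - 14*k)
1/x(f(8)) = 1/(-4 - 14*(3 - 2*8)) = 1/(-4 - 14*(3 - 16)) = 1/(-4 - 14*(-13)) = 1/(-4 + 182) = 1/178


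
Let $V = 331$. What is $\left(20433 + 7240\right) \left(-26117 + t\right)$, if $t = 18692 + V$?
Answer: $-196312262$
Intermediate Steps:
$t = 19023$ ($t = 18692 + 331 = 19023$)
$\left(20433 + 7240\right) \left(-26117 + t\right) = \left(20433 + 7240\right) \left(-26117 + 19023\right) = 27673 \left(-7094\right) = -196312262$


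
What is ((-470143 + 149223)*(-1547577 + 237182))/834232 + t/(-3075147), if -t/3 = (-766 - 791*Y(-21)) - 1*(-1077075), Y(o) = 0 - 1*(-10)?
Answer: 1056536176087846/2095903621 ≈ 5.0410e+5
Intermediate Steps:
Y(o) = 10 (Y(o) = 0 + 10 = 10)
t = -3205197 (t = -3*((-766 - 791*10) - 1*(-1077075)) = -3*((-766 - 7910) + 1077075) = -3*(-8676 + 1077075) = -3*1068399 = -3205197)
((-470143 + 149223)*(-1547577 + 237182))/834232 + t/(-3075147) = ((-470143 + 149223)*(-1547577 + 237182))/834232 - 3205197/(-3075147) = -320920*(-1310395)*(1/834232) - 3205197*(-1/3075147) = 420531963400*(1/834232) + 20949/20099 = 52566495425/104279 + 20949/20099 = 1056536176087846/2095903621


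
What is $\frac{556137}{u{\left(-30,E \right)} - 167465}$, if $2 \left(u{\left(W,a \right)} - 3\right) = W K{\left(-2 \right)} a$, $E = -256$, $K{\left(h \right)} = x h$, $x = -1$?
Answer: $- \frac{556137}{159782} \approx -3.4806$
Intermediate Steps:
$K{\left(h \right)} = - h$
$u{\left(W,a \right)} = 3 + W a$ ($u{\left(W,a \right)} = 3 + \frac{W \left(\left(-1\right) \left(-2\right)\right) a}{2} = 3 + \frac{W 2 a}{2} = 3 + \frac{2 W a}{2} = 3 + W a$)
$\frac{556137}{u{\left(-30,E \right)} - 167465} = \frac{556137}{\left(3 - -7680\right) - 167465} = \frac{556137}{\left(3 + 7680\right) - 167465} = \frac{556137}{7683 - 167465} = \frac{556137}{-159782} = 556137 \left(- \frac{1}{159782}\right) = - \frac{556137}{159782}$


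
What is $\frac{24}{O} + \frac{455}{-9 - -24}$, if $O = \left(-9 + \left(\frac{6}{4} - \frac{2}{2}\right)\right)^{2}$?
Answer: $\frac{26587}{867} \approx 30.666$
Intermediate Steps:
$O = \frac{289}{4}$ ($O = \left(-9 + \left(6 \cdot \frac{1}{4} - 1\right)\right)^{2} = \left(-9 + \left(\frac{3}{2} - 1\right)\right)^{2} = \left(-9 + \frac{1}{2}\right)^{2} = \left(- \frac{17}{2}\right)^{2} = \frac{289}{4} \approx 72.25$)
$\frac{24}{O} + \frac{455}{-9 - -24} = \frac{24}{\frac{289}{4}} + \frac{455}{-9 - -24} = 24 \cdot \frac{4}{289} + \frac{455}{-9 + 24} = \frac{96}{289} + \frac{455}{15} = \frac{96}{289} + 455 \cdot \frac{1}{15} = \frac{96}{289} + \frac{91}{3} = \frac{26587}{867}$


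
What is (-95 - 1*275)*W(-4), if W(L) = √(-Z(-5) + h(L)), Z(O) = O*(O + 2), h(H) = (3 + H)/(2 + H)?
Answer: -185*I*√58 ≈ -1408.9*I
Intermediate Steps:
h(H) = (3 + H)/(2 + H)
Z(O) = O*(2 + O)
W(L) = √(-15 + (3 + L)/(2 + L)) (W(L) = √(-(-5)*(2 - 5) + (3 + L)/(2 + L)) = √(-(-5)*(-3) + (3 + L)/(2 + L)) = √(-1*15 + (3 + L)/(2 + L)) = √(-15 + (3 + L)/(2 + L)))
(-95 - 1*275)*W(-4) = (-95 - 1*275)*√((-27 - 14*(-4))/(2 - 4)) = (-95 - 275)*√((-27 + 56)/(-2)) = -370*I*√58/2 = -185*I*√58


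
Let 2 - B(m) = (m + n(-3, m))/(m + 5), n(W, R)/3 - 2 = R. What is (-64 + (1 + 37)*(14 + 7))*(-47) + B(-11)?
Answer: -103507/3 ≈ -34502.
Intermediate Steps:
n(W, R) = 6 + 3*R
B(m) = 2 - (6 + 4*m)/(5 + m) (B(m) = 2 - (m + (6 + 3*m))/(m + 5) = 2 - (6 + 4*m)/(5 + m))
(-64 + (1 + 37)*(14 + 7))*(-47) + B(-11) = (-64 + (1 + 37)*(14 + 7))*(-47) + 2*(2 - 1*(-11))/(5 - 11) = (-64 + 38*21)*(-47) + 2*(2 + 11)/(-6) = (-64 + 798)*(-47) + 2*(-⅙)*13 = 734*(-47) - 13/3 = -34498 - 13/3 = -103507/3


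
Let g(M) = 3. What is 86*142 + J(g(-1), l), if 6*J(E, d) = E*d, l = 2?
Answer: 12213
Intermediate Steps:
J(E, d) = E*d/6 (J(E, d) = (E*d)/6 = E*d/6)
86*142 + J(g(-1), l) = 86*142 + (⅙)*3*2 = 12212 + 1 = 12213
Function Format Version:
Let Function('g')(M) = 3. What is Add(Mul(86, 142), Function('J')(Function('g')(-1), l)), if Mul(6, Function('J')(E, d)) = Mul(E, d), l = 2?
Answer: 12213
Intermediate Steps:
Function('J')(E, d) = Mul(Rational(1, 6), E, d) (Function('J')(E, d) = Mul(Rational(1, 6), Mul(E, d)) = Mul(Rational(1, 6), E, d))
Add(Mul(86, 142), Function('J')(Function('g')(-1), l)) = Add(Mul(86, 142), Mul(Rational(1, 6), 3, 2)) = Add(12212, 1) = 12213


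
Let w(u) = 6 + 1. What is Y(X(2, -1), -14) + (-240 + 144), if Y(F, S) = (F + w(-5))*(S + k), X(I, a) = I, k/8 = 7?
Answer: 282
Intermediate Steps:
k = 56 (k = 8*7 = 56)
w(u) = 7
Y(F, S) = (7 + F)*(56 + S) (Y(F, S) = (F + 7)*(S + 56) = (7 + F)*(56 + S))
Y(X(2, -1), -14) + (-240 + 144) = (392 + 7*(-14) + 56*2 + 2*(-14)) + (-240 + 144) = (392 - 98 + 112 - 28) - 96 = 378 - 96 = 282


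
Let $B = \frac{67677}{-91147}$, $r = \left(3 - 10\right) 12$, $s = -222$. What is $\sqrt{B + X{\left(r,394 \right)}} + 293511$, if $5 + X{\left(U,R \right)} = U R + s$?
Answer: $293511 + \frac{i \sqrt{276846175174226}}{91147} \approx 2.9351 \cdot 10^{5} + 182.55 i$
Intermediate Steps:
$r = -84$ ($r = \left(-7\right) 12 = -84$)
$X{\left(U,R \right)} = -227 + R U$ ($X{\left(U,R \right)} = -5 + \left(U R - 222\right) = -5 + \left(R U - 222\right) = -5 + \left(-222 + R U\right) = -227 + R U$)
$B = - \frac{67677}{91147}$ ($B = 67677 \left(- \frac{1}{91147}\right) = - \frac{67677}{91147} \approx -0.7425$)
$\sqrt{B + X{\left(r,394 \right)}} + 293511 = \sqrt{- \frac{67677}{91147} + \left(-227 + 394 \left(-84\right)\right)} + 293511 = \sqrt{- \frac{67677}{91147} - 33323} + 293511 = \sqrt{- \frac{3037359158}{91147}} + 293511 = \frac{i \sqrt{276846175174226}}{91147} + 293511 = 293511 + \frac{i \sqrt{276846175174226}}{91147}$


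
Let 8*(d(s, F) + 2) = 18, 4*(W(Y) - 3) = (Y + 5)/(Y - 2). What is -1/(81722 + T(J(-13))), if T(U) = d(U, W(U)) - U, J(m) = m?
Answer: -4/326941 ≈ -1.2235e-5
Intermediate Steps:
W(Y) = 3 + (5 + Y)/(4*(-2 + Y)) (W(Y) = 3 + ((Y + 5)/(Y - 2))/4 = 3 + ((5 + Y)/(-2 + Y))/4 = 3 + (5 + Y)/(4*(-2 + Y)))
d(s, F) = 1/4 (d(s, F) = -2 + (1/8)*18 = -2 + 9/4 = 1/4)
T(U) = 1/4 - U
-1/(81722 + T(J(-13))) = -1/(81722 + (1/4 - 1*(-13))) = -1/(81722 + (1/4 + 13)) = -1/(81722 + 53/4) = -1/326941/4 = -1*4/326941 = -4/326941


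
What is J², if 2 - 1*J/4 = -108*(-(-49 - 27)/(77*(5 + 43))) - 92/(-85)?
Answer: 6750922896/42837025 ≈ 157.60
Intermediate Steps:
J = 82164/6545 (J = 8 - 4*(-108*(-(-49 - 27)/(77*(5 + 43))) - 92/(-85)) = 8 - 4*(-108/((-77/((-76/48)))) - 92*(-1/85)) = 8 - 4*(-108/((-77/((-76*1/48)))) + 92/85) = 8 - 4*(-108/((-77/(-19/12))) + 92/85) = 8 - 4*(-108/((-77*(-12/19))) + 92/85) = 8 - 4*(-108/924/19 + 92/85) = 8 - 4*(-108*19/924 + 92/85) = 8 - 4*(-171/77 + 92/85) = 8 - 4*(-7451/6545) = 8 + 29804/6545 = 82164/6545 ≈ 12.554)
J² = (82164/6545)² = 6750922896/42837025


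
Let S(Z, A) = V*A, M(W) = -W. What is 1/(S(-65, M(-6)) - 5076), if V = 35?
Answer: -1/4866 ≈ -0.00020551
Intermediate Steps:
S(Z, A) = 35*A
1/(S(-65, M(-6)) - 5076) = 1/(35*(-1*(-6)) - 5076) = 1/(35*6 - 5076) = 1/(210 - 5076) = 1/(-4866) = -1/4866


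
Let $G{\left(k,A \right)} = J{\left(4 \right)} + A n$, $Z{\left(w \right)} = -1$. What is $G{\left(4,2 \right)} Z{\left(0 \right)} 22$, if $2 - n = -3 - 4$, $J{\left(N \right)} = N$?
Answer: $-484$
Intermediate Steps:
$n = 9$ ($n = 2 - \left(-3 - 4\right) = 2 - -7 = 2 + 7 = 9$)
$G{\left(k,A \right)} = 4 + 9 A$ ($G{\left(k,A \right)} = 4 + A 9 = 4 + 9 A$)
$G{\left(4,2 \right)} Z{\left(0 \right)} 22 = \left(4 + 9 \cdot 2\right) \left(-1\right) 22 = \left(4 + 18\right) \left(-1\right) 22 = 22 \left(-1\right) 22 = \left(-22\right) 22 = -484$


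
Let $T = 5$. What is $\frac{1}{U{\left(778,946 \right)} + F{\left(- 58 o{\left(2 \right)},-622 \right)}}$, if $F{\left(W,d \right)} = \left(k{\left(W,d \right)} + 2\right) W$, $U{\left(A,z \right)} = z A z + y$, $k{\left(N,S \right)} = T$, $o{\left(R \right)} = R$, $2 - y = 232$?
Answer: $\frac{1}{696243606} \approx 1.4363 \cdot 10^{-9}$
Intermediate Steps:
$y = -230$ ($y = 2 - 232 = -230$)
$k{\left(N,S \right)} = 5$
$U{\left(A,z \right)} = -230 + A z^{2}$ ($U{\left(A,z \right)} = z A z - 230 = A z z - 230 = A z^{2} - 230 = -230 + A z^{2}$)
$F{\left(W,d \right)} = 7 W$ ($F{\left(W,d \right)} = \left(5 + 2\right) W = 7 W$)
$\frac{1}{U{\left(778,946 \right)} + F{\left(- 58 o{\left(2 \right)},-622 \right)}} = \frac{1}{\left(-230 + 778 \cdot 946^{2}\right) + 7 \left(\left(-58\right) 2\right)} = \frac{1}{\left(-230 + 778 \cdot 894916\right) + 7 \left(-116\right)} = \frac{1}{\left(-230 + 696244648\right) - 812} = \frac{1}{696244418 - 812} = \frac{1}{696243606}$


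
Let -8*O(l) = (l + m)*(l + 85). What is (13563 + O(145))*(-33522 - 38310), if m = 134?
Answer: -398074986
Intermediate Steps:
O(l) = -(85 + l)*(134 + l)/8 (O(l) = -(l + 134)*(l + 85)/8 = -(134 + l)*(85 + l)/8 = -(85 + l)*(134 + l)/8)
(13563 + O(145))*(-33522 - 38310) = (13563 + (-5695/4 - 219/8*145 - ⅛*145²))*(-33522 - 38310) = (13563 + (-5695/4 - 31755/8 - ⅛*21025))*(-71832) = (13563 + (-5695/4 - 31755/8 - 21025/8))*(-71832) = (13563 - 32085/4)*(-71832) = (22167/4)*(-71832) = -398074986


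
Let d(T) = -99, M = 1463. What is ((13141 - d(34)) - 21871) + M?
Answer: -7168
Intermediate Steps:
((13141 - d(34)) - 21871) + M = ((13141 - 1*(-99)) - 21871) + 1463 = ((13141 + 99) - 21871) + 1463 = (13240 - 21871) + 1463 = -8631 + 1463 = -7168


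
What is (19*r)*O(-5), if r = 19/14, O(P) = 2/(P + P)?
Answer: -361/70 ≈ -5.1571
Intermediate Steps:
O(P) = 1/P (O(P) = 2/((2*P)) = 2*(1/(2*P)) = 1/P)
r = 19/14 (r = 19*(1/14) = 19/14 ≈ 1.3571)
(19*r)*O(-5) = (19*(19/14))/(-5) = (361/14)*(-1/5) = -361/70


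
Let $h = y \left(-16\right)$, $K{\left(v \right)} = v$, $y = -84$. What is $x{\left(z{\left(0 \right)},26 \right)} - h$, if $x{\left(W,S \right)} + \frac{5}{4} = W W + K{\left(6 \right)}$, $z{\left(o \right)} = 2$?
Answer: $- \frac{5341}{4} \approx -1335.3$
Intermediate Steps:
$h = 1344$ ($h = \left(-84\right) \left(-16\right) = 1344$)
$x{\left(W,S \right)} = \frac{19}{4} + W^{2}$ ($x{\left(W,S \right)} = - \frac{5}{4} + \left(W W + 6\right) = - \frac{5}{4} + \left(W^{2} + 6\right) = - \frac{5}{4} + \left(6 + W^{2}\right) = \frac{19}{4} + W^{2}$)
$x{\left(z{\left(0 \right)},26 \right)} - h = \left(\frac{19}{4} + 2^{2}\right) - 1344 = \left(\frac{19}{4} + 4\right) - 1344 = \frac{35}{4} - 1344 = - \frac{5341}{4}$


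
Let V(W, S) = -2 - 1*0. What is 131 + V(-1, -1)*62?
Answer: 7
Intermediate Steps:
V(W, S) = -2 (V(W, S) = -2 + 0 = -2)
131 + V(-1, -1)*62 = 131 - 2*62 = 131 - 124 = 7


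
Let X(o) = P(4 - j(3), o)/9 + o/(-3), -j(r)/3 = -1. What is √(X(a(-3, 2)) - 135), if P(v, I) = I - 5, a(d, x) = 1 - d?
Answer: 2*I*√307/3 ≈ 11.681*I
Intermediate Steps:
j(r) = 3 (j(r) = -3*(-1) = 3)
P(v, I) = -5 + I
X(o) = -5/9 - 2*o/9 (X(o) = (-5 + o)/9 + o/(-3) = (-5 + o)*(⅑) + o*(-⅓) = (-5/9 + o/9) - o/3 = -5/9 - 2*o/9)
√(X(a(-3, 2)) - 135) = √((-5/9 - 2*(1 - 1*(-3))/9) - 135) = √((-5/9 - 2*(1 + 3)/9) - 135) = √((-5/9 - 2/9*4) - 135) = √((-5/9 - 8/9) - 135) = √(-13/9 - 135) = √(-1228/9) = 2*I*√307/3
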